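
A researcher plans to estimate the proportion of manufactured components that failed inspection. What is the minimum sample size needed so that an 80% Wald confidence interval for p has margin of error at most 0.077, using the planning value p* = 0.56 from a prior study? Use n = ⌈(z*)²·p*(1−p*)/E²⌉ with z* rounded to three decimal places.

For 80% confidence, z* = 1.282.
p*(1−p*) = 0.56·0.44 = 0.2464.
(z*)²·p*(1−p*)/E² = 1.643524·0.2464/0.005929 = 68.302.
Rounding up, n = 69.

n = 69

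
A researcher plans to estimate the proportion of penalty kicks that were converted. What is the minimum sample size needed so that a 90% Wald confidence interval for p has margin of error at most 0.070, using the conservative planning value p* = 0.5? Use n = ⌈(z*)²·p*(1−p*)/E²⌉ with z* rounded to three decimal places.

n = 139

z* = 1.645 at the 90% level.
p*(1−p*) = 0.50·0.50 = 0.2500.
Required n before rounding: 2.706025 × 0.2500 / 0.070² = 138.062.
Rounding up, n = 139.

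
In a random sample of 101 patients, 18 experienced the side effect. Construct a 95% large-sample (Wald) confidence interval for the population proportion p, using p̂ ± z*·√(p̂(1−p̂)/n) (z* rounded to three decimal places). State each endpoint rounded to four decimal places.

Sample proportion p̂ = 18/101 = 0.17822.
Standard error of p̂: √(0.146456/101) = √0.001450062 = 0.038080.
z* = 1.960 at the 95% level.
Margin = 1.960·0.038080 = 0.07464.
Interval: 0.17822 ± 0.07464 → (0.1036, 0.2529).

(0.1036, 0.2529)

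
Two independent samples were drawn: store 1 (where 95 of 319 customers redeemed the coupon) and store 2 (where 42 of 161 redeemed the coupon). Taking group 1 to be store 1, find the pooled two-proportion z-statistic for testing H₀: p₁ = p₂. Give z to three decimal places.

p̂₁ = 95/319 = 0.29781, p̂₂ = 42/161 = 0.26087.
Pooling: p̂ = 137/480 = 0.28542.
Pooled SE = √[0.2039540·0.00934598] ≈ 0.043659.
z = 0.03694/0.043659 = 0.846.

z = 0.846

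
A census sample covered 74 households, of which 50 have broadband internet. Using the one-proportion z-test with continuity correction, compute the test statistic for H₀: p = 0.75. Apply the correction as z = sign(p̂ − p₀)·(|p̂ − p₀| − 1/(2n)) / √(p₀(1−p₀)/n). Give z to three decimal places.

z = -1.342

With x = 50 successes in n = 74, p̂ = 0.67568. p̂ − p₀ = -0.074324.
Continuity correction 1/(2n) = 1/148 = 0.006757.
Corrected numerator: |-0.074324| − 0.006757 = 0.067567.
SE₀ = √(0.75·0.25/74) = 0.050337.
z = −0.067567/0.050337 = -1.342.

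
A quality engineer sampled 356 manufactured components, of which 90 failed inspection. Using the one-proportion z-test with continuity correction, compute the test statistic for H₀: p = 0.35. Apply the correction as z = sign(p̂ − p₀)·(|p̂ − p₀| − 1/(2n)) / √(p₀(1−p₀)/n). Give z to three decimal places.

The sample proportion is 90/356 = 0.25281. p̂ − p₀ = -0.097191.
Continuity correction 1/(2n) = 1/712 = 0.001404.
Corrected numerator: |-0.097191| − 0.001404 = 0.095787.
SE₀ = √(0.35·0.65/356) = 0.025279.
z = −0.095787/0.025279 = -3.789.

z = -3.789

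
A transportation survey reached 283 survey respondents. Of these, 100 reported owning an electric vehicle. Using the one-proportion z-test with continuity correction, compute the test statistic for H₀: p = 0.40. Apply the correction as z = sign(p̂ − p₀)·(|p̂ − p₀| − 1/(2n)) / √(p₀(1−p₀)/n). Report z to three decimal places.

z = -1.541

The sample proportion is 100/283 = 0.35336. p̂ − p₀ = -0.046643.
1/(2n) = 0.001767.
Corrected numerator: |-0.046643| − 0.001767 = 0.044876.
SE₀ = √(0.40·0.60/283) = 0.029121.
z = −0.044876/0.029121 = -1.541.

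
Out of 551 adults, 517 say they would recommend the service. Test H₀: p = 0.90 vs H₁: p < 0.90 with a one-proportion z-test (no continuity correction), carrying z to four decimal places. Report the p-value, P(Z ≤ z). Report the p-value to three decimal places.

Sample proportion p̂ = 517/551 = 0.93829.
SE₀ = √(0.90·0.10/551) = 0.012780.
Test statistic (full precision, shown to 4 dp): z = (517/551 − 0.90)/SE₀ ≈ 2.9963.
From the standard normal, P(Z ≤ z) = 0.999.

p-value = 0.999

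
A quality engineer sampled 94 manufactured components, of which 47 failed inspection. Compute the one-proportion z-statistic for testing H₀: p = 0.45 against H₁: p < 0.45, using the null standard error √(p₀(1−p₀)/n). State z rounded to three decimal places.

The sample proportion is 47/94 = 0.50000.
Under H₀, SE = √(p₀(1−p₀)/n) = √(0.45·0.55/94) = √0.002632979 = 0.051313.
z = (0.50000 − 0.45)/0.051313 = 0.05000/0.051313 = 0.974.

z = 0.974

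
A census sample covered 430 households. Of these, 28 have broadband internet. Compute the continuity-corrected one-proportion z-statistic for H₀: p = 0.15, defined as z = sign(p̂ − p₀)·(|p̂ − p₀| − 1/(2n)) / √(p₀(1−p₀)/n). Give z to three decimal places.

z = -4.862

The sample proportion is 28/430 = 0.06512. p̂ − p₀ = -0.084884.
Continuity correction 1/(2n) = 1/860 = 0.001163.
Corrected numerator: |-0.084884| − 0.001163 = 0.083721.
Under H₀, SE = √(p₀(1−p₀)/n) = √(0.15·0.85/430) = √0.000296512 = 0.017220.
z = (−)0.083721/0.017220 = -4.862.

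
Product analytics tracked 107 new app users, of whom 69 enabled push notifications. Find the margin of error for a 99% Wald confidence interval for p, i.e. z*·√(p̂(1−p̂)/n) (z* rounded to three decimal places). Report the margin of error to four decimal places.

The sample proportion is 69/107 = 0.64486.
SE = √(p̂(1−p̂)/n) = √(0.229016/107) = 0.046264.
z* = 2.576 at the 99% level.
Margin of error = z*·SE = 2.576 × 0.046264 = 0.1192.

ME = 0.1192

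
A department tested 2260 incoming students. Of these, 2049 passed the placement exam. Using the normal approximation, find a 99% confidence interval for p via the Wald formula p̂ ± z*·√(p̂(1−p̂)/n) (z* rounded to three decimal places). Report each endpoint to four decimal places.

(0.8909, 0.9224)

Sample proportion p̂ = 2049/2260 = 0.90664.
SE(p̂) = √(0.90664·0.09336/2260) = 0.006120.
z* = 2.576 at the 99% level.
Margin of error: 2.576 × 0.006120 = 0.01577.
CI: 0.90664 ± 0.01577 = (0.8909, 0.9224).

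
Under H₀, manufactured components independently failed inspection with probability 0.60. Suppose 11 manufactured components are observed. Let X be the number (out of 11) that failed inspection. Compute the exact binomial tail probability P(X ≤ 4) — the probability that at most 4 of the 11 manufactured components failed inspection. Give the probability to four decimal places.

P = 0.0994

X ~ Binomial(n=11, p=0.60).
P(X ≤ 4) = Σ_{j=0}^{4} C(11,j)·0.60^j·0.40^{11−j}.
= 0.000042 + 0.000692 + 0.005190 + 0.023357 + 0.070071 = 0.0994.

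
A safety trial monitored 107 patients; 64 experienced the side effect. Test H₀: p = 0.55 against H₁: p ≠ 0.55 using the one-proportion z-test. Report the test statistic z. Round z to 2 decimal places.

With x = 64 successes in n = 107, p̂ = 0.59813.
Null standard error: √(0.55·0.45/107) = √0.002313084 = 0.048095.
z = (p̂ − p₀)/SE = (0.59813 − 0.55)/0.048095 = 1.00.

z = 1.00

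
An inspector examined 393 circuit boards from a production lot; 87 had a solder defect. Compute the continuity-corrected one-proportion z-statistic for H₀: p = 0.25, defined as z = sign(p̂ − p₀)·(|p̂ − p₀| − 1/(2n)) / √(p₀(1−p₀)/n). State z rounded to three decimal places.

z = -1.252

Sample proportion p̂ = 87/393 = 0.22137. p̂ − p₀ = -0.028626.
1/(2n) = 0.001272.
Corrected numerator: |-0.028626| − 0.001272 = 0.027354.
Under H₀, SE = √(p₀(1−p₀)/n) = √(0.25·0.75/393) = √0.000477099 = 0.021843.
z = (−)0.027354/0.021843 = -1.252.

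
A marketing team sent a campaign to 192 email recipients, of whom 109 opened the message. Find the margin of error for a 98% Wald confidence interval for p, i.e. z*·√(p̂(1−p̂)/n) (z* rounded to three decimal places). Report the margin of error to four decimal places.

ME = 0.0832

With x = 109 successes in n = 192, p̂ = 0.56771.
SE(p̂) = √(0.56771·0.43229/192) = 0.035752.
The 98% critical value is z* = 2.326.
ME = 2.326·0.035752 = 0.0832.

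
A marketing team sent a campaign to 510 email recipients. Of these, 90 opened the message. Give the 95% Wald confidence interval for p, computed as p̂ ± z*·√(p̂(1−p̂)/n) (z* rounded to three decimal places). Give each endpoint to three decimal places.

(0.143, 0.210)

With x = 90 successes in n = 510, p̂ = 0.17647.
Standard error of p̂: √(0.145329/510) = √0.000284958 = 0.016881.
The 95% critical value is z* = 1.960.
Margin of error: 1.960 × 0.016881 = 0.03309.
Interval: 0.17647 ± 0.03309 → (0.143, 0.210).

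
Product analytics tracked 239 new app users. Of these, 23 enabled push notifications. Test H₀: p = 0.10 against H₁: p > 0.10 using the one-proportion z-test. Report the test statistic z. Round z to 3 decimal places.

The sample proportion is 23/239 = 0.09623.
SE₀ = √(0.10·0.90/239) = 0.019405.
Test statistic: z = -0.00377/0.019405 = -0.194.

z = -0.194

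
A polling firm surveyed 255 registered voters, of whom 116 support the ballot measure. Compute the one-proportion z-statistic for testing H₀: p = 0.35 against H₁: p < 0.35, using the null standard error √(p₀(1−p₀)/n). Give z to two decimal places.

Sample proportion p̂ = 116/255 = 0.45490.
Under H₀, SE = √(p₀(1−p₀)/n) = √(0.35·0.65/255) = √0.000892157 = 0.029869.
z = (0.45490 − 0.35)/0.029869 = 0.10490/0.029869 = 3.51.

z = 3.51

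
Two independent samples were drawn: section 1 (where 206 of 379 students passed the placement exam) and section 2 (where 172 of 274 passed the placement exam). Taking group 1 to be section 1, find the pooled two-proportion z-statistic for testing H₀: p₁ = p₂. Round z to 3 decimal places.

p̂₁ = 206/379 = 0.54354, p̂₂ = 172/274 = 0.62774.
Pooling: p̂ = 378/653 = 0.57887.
Pooled SE = √[0.2437800·0.00628816] ≈ 0.039153.
z = (p̂₁ − p̂₂)/SE = (0.54354 − 0.62774)/0.039153 = -0.08420/0.039153 = -2.151.

z = -2.151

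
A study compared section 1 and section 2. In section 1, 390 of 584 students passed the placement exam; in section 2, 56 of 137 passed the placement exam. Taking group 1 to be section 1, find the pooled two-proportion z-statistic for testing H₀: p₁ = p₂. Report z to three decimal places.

p̂₁ = 390/584 = 0.66781, p̂₂ = 56/137 = 0.40876.
Pooling: p̂ = 446/721 = 0.61859.
Pooled SE = √[0.2359375·0.00901160] ≈ 0.046110.
z = (p̂₁ − p̂₂)/SE = (0.66781 − 0.40876)/0.046110 = 0.25905/0.046110 = 5.618.

z = 5.618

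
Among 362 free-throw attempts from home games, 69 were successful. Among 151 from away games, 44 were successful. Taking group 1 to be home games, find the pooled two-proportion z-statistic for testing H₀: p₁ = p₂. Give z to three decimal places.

Sample proportions: p̂₁ = 69/362 = 0.19061 and p̂₂ = 44/151 = 0.29139.
Pooling: p̂ = 113/513 = 0.22027.
SE = √[p̂(1−p̂)(1/n₁+1/n₂)] = √[0.22027·0.77973·(1/362+1/151)] ≈ 0.040148.
z = -0.10078/0.040148 = -2.510.

z = -2.510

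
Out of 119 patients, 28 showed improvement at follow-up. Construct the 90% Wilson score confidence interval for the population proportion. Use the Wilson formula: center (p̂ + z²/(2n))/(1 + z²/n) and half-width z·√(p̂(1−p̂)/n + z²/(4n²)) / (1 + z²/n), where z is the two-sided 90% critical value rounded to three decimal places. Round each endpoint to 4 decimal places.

Here p̂ = 28/119 = 0.23529 and z = 1.645 (z² = 2.706025).
Denominator 1 + z²/n = 1 + 2.706025/119 = 1.022740.
Center = (0.23529 + 0.011370)/1.022740 = 0.24118.
Radicand: p̂(1−p̂)/n + z²/(4n²) = 0.001512023 + 0.000047772 = 0.001559795.
Half-width = 1.645·√0.001559795/1.022740 = 0.06352.
CI: 0.24118 ± 0.06352 = (0.1777, 0.3047).

(0.1777, 0.3047)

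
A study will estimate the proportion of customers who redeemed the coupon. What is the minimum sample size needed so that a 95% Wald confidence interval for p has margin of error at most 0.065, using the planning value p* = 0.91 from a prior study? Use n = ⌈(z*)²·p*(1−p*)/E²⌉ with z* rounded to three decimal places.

n = 75

For 95% confidence, z* = 1.960.
p*(1−p*) = 0.0819.
(z*)²·p*(1−p*)/E² = 3.841600·0.0819/0.004225 = 74.468.
⌈74.468⌉ = 75.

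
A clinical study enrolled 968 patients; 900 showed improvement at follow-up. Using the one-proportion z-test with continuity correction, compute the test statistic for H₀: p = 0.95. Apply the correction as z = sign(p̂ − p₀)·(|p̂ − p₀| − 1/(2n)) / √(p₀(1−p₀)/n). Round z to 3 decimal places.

z = -2.817

With x = 900 successes in n = 968, p̂ = 0.92975. p̂ − p₀ = -0.020248.
Continuity correction 1/(2n) = 1/1936 = 0.000517.
Corrected numerator: |-0.020248| − 0.000517 = 0.019731.
Under H₀, SE = √(p₀(1−p₀)/n) = √(0.95·0.05/968) = √0.000049070 = 0.007005.
z = (−)0.019731/0.007005 = -2.817.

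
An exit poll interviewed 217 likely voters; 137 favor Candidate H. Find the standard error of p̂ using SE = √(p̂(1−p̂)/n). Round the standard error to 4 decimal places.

SE = 0.0328

p̂ = 137/217 = 0.63134.
p̂(1−p̂) = 0.232750.
SE = √(0.232750/217) = 0.0328.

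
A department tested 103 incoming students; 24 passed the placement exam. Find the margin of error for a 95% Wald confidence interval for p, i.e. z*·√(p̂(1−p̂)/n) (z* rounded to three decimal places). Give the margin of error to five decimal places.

p̂ = 24/103 = 0.23301.
SE(p̂) = √(0.23301·0.76699/103) = 0.041655.
z* = 1.960 at the 95% level.
So ME = 0.08164.

ME = 0.08164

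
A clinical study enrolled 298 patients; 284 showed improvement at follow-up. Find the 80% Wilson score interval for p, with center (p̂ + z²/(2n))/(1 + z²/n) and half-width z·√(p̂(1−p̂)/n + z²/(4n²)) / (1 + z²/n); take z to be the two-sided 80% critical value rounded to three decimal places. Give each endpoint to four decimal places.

Here p̂ = 284/298 = 0.95302 and z = 1.282 (z² = 1.643524).
Denominator 1 + z²/n = 1 + 1.643524/298 = 1.005515.
Center = (0.95302 + 0.002758)/1.005515 = 0.95054.
Radicand: p̂(1−p̂)/n + z²/(4n²) = 0.000150244 + 0.000004627 = 0.000154871.
Half-width = z·√(radicand)/denom = 1.282·0.012445/1.005515 = 0.01587.
CI: 0.95054 ± 0.01587 = (0.9347, 0.9664).

(0.9347, 0.9664)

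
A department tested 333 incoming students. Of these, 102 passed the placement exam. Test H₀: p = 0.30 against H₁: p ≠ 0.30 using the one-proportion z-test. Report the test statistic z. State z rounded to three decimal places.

z = 0.251

p̂ = 102/333 = 0.30631.
Null standard error: √(0.30·0.70/333) = √0.000630631 = 0.025112.
z = (p̂ − p₀)/SE = (0.30631 − 0.30)/0.025112 = 0.251.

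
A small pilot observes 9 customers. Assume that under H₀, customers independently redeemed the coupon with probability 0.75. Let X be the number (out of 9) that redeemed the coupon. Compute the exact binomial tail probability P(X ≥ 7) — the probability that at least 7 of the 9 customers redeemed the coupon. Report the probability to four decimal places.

X is binomial with n = 9 and p = 0.75.
P(X ≥ 7) = C(9,7)·0.75^7·0.25^2 + C(9,8)·0.75^8·0.25^1 + C(9,9)·0.75^9·0.25^0.
= 0.300339 + 0.225254 + 0.075085 = 0.6007.

P = 0.6007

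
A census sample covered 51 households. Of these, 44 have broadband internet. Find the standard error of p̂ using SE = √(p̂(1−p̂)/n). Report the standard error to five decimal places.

SE = 0.04819

The sample proportion is 44/51 = 0.86275.
p̂(1−p̂) = 0.118412.
SE = √(0.118412/51) = √0.002321804 = 0.04819.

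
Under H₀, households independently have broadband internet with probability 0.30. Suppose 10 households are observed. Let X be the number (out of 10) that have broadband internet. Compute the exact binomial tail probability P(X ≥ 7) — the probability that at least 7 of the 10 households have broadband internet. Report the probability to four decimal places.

X is binomial with n = 10 and p = 0.30.
P(X ≥ 7) = C(10,7)·0.30^7·0.70^3 + C(10,8)·0.30^8·0.70^2 + C(10,9)·0.30^9·0.70^1 + C(10,10)·0.30^10·0.70^0.
= 0.009002 + 0.001447 + 0.000138 + 0.000006 = 0.0106.

P = 0.0106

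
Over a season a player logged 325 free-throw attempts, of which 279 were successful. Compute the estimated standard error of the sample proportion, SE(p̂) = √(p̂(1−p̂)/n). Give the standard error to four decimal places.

SE = 0.0193

The sample proportion is 279/325 = 0.85846.
p̂(1−p̂) = 0.85846·0.14154 = 0.121506.
Dividing by n and taking the root: √0.000373865 = 0.0193.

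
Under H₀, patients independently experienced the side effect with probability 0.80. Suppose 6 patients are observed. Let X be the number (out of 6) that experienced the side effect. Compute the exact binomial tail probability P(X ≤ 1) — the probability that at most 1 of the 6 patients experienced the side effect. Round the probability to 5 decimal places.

P = 0.00160

X is binomial with n = 6 and p = 0.80.
P(X ≤ 1) = C(6,0)·0.80^0·0.20^6 + C(6,1)·0.80^1·0.20^5.
= 0.000064 + 0.001536 = 0.00160.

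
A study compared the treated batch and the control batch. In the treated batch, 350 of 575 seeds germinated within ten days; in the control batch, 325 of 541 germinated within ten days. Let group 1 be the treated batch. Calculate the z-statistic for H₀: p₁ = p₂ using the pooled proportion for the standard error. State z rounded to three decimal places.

z = 0.272

p̂₁ = 350/575 = 0.60870, p̂₂ = 325/541 = 0.60074.
Pooling: p̂ = 675/1116 = 0.60484.
SE = √[p̂(1−p̂)(1/n₁+1/n₂)] = √[0.60484·0.39516·(1/575+1/541)] ≈ 0.029282.
z = (p̂₁ − p̂₂)/SE = (0.60870 − 0.60074)/0.029282 = 0.00796/0.029282 = 0.272.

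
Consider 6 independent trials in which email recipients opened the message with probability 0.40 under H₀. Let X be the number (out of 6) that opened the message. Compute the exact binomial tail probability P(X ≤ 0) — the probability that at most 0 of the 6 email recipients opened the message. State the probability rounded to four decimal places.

X is binomial with n = 6 and p = 0.40.
P(X ≤ 0) = C(6,0)·0.40^0·0.60^6.
= 0.046656 = 0.0467.

P = 0.0467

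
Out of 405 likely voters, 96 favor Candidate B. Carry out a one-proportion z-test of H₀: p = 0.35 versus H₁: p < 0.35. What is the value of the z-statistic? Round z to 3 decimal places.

z = -4.766

p̂ = 96/405 = 0.23704.
SE₀ = √(0.35·0.65/405) = 0.023701.
z = (0.23704 − 0.35)/0.023701 = -0.11296/0.023701 = -4.766.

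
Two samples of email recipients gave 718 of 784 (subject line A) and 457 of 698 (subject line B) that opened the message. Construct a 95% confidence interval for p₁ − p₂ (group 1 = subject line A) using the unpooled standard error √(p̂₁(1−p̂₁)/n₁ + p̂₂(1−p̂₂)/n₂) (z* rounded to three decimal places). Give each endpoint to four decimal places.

p̂₁ = 718/784 = 0.91582, p̂₂ = 457/698 = 0.65473; p̂₁ − p̂₂ = 0.26109.
Unpooled SE = √(p̂₁(1−p̂₁)/n₁ + p̂₂(1−p̂₂)/n₂) = √(0.000098338 + 0.000323867) = 0.020548.
z* = 1.960 at the 95% level. Margin of error = 0.04027.
So the interval runs from 0.2208 to 0.3014.

(0.2208, 0.3014)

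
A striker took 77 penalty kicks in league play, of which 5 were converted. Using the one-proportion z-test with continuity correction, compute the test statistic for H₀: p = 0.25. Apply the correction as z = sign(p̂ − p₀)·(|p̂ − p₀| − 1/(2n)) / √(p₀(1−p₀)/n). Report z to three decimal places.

z = -3.619

The sample proportion is 5/77 = 0.06494. p̂ − p₀ = -0.185065.
1/(2n) = 0.006494.
Corrected numerator: |-0.185065| − 0.006494 = 0.178571.
SE₀ = √(0.25·0.75/77) = 0.049346.
z = −0.178571/0.049346 = -3.619.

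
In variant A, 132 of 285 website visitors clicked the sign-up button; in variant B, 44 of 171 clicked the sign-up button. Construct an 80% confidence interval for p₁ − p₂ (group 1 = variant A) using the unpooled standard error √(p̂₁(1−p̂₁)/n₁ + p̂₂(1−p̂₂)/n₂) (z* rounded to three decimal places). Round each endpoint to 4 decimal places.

p̂₁ = 0.46316, p̂₂ = 0.25731, so the observed difference is 0.20585.
SE = √(0.000872430 + 0.001117553) = √0.001989983 = 0.044609.
For 80% confidence, z* = 1.282. Margin = 1.282·0.044609 = 0.05719.
Interval: 0.20585 ± 0.05719 → (0.1487, 0.2630).

(0.1487, 0.2630)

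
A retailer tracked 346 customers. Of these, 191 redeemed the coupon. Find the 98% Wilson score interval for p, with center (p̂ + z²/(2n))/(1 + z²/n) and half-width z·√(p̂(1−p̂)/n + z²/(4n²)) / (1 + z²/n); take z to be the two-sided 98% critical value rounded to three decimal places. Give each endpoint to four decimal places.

p̂ = 191/346 = 0.55202; z = 2.326, so z² = 5.410276.
1 + z²/n = 1.015637.
Adjusted center: (0.55202 + z²/(2n))/1.015637 = 0.55122.
Radicand: p̂(1−p̂)/n + z²/(4n²) = 0.000714721 + 0.000011298 = 0.000726019.
Half-width = 2.326·√0.000726019/1.015637 = 0.06171.
So the interval runs from 0.4895 to 0.6129.

(0.4895, 0.6129)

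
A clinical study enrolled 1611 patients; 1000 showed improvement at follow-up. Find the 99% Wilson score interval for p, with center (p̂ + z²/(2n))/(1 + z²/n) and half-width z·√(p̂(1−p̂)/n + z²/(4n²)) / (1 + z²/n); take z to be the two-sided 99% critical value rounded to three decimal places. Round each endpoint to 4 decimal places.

(0.5892, 0.6513)

p̂ = 1000/1611 = 0.62073; z = 2.576, so z² = 6.635776.
Denominator 1 + z²/n = 1 + 6.635776/1611 = 1.004119.
Center = (0.62073 + 0.002060)/1.004119 = 0.62024.
Radicand: p̂(1−p̂)/n + z²/(4n²) = 0.000146135 + 0.000000639 = 0.000146774.
Half-width = z·√(radicand)/denom = 2.576·0.012115/1.004119 = 0.03108.
So the interval runs from 0.5892 to 0.6513.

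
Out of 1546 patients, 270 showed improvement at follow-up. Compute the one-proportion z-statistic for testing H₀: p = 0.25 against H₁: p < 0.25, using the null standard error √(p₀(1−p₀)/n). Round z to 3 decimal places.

With x = 270 successes in n = 1546, p̂ = 0.17464.
SE₀ = √(0.25·0.75/1546) = 0.011013.
Test statistic: z = -0.07536/0.011013 = -6.843.

z = -6.843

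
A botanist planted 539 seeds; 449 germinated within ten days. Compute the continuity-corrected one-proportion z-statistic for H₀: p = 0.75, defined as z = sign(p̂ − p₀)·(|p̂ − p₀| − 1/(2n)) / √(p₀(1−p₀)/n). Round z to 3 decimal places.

z = 4.402

p̂ = 449/539 = 0.83302. p̂ − p₀ = 0.083024.
Continuity correction 1/(2n) = 1/1078 = 0.000928.
Corrected numerator: |0.083024| − 0.000928 = 0.082096.
Null standard error: √(0.75·0.25/539) = √0.000347866 = 0.018651.
z = +0.082096/0.018651 = 4.402.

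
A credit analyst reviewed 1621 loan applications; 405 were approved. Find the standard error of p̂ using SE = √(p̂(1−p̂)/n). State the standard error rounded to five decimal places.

SE = 0.01075

With x = 405 successes in n = 1621, p̂ = 0.24985.
p̂(1−p̂) = 0.187425.
Dividing by n and taking the root: √0.000115623 = 0.01075.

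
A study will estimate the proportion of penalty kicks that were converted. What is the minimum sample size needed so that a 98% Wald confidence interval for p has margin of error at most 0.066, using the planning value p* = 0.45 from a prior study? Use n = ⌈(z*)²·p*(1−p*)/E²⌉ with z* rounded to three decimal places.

n = 308

For 98% confidence, z* = 2.326.
p*(1−p*) = 0.45·0.55 = 0.2475.
Required n before rounding: 5.410276 × 0.2475 / 0.066² = 307.402.
⌈307.402⌉ = 308.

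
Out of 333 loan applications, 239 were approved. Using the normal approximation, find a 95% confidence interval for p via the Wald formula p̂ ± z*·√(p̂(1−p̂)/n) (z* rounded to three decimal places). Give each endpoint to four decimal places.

With x = 239 successes in n = 333, p̂ = 0.71772.
Standard error of p̂: √(0.202599/333) = √0.000608405 = 0.024666.
For 95% confidence, z* = 1.960.
Margin = 1.960·0.024666 = 0.04835.
Interval: 0.71772 ± 0.04835 → (0.6694, 0.7661).

(0.6694, 0.7661)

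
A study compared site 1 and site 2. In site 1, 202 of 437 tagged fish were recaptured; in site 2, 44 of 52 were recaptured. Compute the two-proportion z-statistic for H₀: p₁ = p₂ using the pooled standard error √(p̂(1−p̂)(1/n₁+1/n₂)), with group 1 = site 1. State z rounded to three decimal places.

z = -5.234

Sample proportions: p̂₁ = 202/437 = 0.46224 and p̂₂ = 44/52 = 0.84615.
Pooled p̂ = (202+44)/(437+52) = 246/489 = 0.50307.
SE = √[p̂(1−p̂)(1/n₁+1/n₂)] = √[0.50307·0.49693·(1/437+1/52)] ≈ 0.073346.
z = -0.38391/0.073346 = -5.234.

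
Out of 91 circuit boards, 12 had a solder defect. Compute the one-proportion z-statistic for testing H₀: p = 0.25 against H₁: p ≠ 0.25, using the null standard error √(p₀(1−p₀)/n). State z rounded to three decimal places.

z = -2.602

The sample proportion is 12/91 = 0.13187.
Under H₀, SE = √(p₀(1−p₀)/n) = √(0.25·0.75/91) = √0.002060440 = 0.045392.
Test statistic: z = -0.11813/0.045392 = -2.602.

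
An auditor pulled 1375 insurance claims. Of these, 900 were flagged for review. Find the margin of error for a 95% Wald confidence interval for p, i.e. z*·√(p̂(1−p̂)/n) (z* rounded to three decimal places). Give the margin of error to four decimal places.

p̂ = 900/1375 = 0.65455.
SE = √(p̂(1−p̂)/n) = √(0.226116/1375) = 0.012824.
z* = 1.960 at the 95% level.
So ME = 0.0251.

ME = 0.0251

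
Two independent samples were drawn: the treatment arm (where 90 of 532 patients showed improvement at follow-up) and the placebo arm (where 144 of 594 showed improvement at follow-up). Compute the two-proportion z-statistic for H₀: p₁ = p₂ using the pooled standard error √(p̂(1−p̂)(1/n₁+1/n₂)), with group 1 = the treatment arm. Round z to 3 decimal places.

z = -3.024

Sample proportions: p̂₁ = 90/532 = 0.16917 and p̂₂ = 144/594 = 0.24242.
Pooled p̂ = (90+144)/(532+594) = 234/1126 = 0.20782.
Pooled SE = √[0.1646281·0.00356320] ≈ 0.024220.
z = -0.07325/0.024220 = -3.024.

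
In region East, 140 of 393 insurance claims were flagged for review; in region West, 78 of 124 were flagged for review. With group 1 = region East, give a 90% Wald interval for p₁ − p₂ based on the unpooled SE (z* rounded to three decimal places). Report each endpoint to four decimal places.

p̂₁ = 140/393 = 0.35623, p̂₂ = 78/124 = 0.62903; p̂₁ − p̂₂ = -0.27280.
Unpooled SE = √(p̂₁(1−p̂₁)/n₁ + p̂₂(1−p̂₂)/n₂) = √(0.000583540 + 0.001881860) = 0.049653.
The 90% critical value is z* = 1.645. Margin = 1.645·0.049653 = 0.08168.
So the interval runs from -0.3545 to -0.1911.

(-0.3545, -0.1911)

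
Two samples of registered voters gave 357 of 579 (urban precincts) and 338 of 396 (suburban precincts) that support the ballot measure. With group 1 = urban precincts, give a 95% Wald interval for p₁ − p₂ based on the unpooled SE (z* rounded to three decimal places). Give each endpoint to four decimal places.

(-0.2897, -0.1842)

p̂₁ = 357/579 = 0.61658, p̂₂ = 338/396 = 0.85354; p̂₁ − p̂₂ = -0.23696.
SE = √(0.000408306 + 0.000315689) = √0.000723995 = 0.026907.
The 95% critical value is z* = 1.960. Margin of error = 0.05274.
So the interval runs from -0.2897 to -0.1842.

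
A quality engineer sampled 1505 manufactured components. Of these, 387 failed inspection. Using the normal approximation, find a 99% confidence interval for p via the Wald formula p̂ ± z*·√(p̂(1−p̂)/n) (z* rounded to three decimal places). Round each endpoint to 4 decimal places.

(0.2281, 0.2862)

The sample proportion is 387/1505 = 0.25714.
Standard error of p̂: √(0.191020/1505) = √0.000126924 = 0.011266.
z* = 2.576 at the 99% level.
Margin of error: 2.576 × 0.011266 = 0.02902.
So the interval runs from 0.2281 to 0.2862.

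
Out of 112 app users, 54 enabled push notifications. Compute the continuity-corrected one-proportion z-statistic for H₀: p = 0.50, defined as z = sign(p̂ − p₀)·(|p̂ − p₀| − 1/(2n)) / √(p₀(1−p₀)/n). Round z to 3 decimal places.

The sample proportion is 54/112 = 0.48214. p̂ − p₀ = -0.017857.
Continuity correction 1/(2n) = 1/224 = 0.004464.
Corrected numerator: |-0.017857| − 0.004464 = 0.013393.
Under H₀, SE = √(p₀(1−p₀)/n) = √(0.50·0.50/112) = √0.002232143 = 0.047246.
z = −0.013393/0.047246 = -0.283.

z = -0.283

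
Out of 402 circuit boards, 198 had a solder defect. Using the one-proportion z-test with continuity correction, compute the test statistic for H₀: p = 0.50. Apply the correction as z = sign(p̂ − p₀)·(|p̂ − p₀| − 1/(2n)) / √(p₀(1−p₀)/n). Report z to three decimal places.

z = -0.249

The sample proportion is 198/402 = 0.49254. p̂ − p₀ = -0.007463.
Continuity correction 1/(2n) = 1/804 = 0.001244.
Corrected numerator: |-0.007463| − 0.001244 = 0.006219.
Under H₀, SE = √(p₀(1−p₀)/n) = √(0.50·0.50/402) = √0.000621891 = 0.024938.
z = (−)0.006219/0.024938 = -0.249.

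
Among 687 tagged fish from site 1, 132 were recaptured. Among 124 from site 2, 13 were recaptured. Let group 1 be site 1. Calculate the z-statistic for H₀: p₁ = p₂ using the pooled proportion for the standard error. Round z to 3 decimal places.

z = 2.335

p̂₁ = 132/687 = 0.19214, p̂₂ = 13/124 = 0.10484.
Pooled p̂ = (132+13)/(687+124) = 145/811 = 0.17879.
SE = √[p̂(1−p̂)(1/n₁+1/n₂)] = √[0.17879·0.82121·(1/687+1/124)] ≈ 0.037387.
z = 0.08730/0.037387 = 2.335.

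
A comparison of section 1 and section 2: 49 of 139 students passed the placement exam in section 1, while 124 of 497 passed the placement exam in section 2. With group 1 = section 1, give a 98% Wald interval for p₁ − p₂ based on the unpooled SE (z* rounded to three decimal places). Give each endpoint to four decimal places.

p̂₁ = 0.35252, p̂₂ = 0.24950, so the observed difference is 0.10302.
Unpooled SE = √(p̂₁(1−p̂₁)/n₁ + p̂₂(1−p̂₂)/n₂) = √(0.001642080 + 0.000376757) = 0.044931.
The 98% critical value is z* = 2.326. Margin of error = 0.10451.
So the interval runs from -0.0015 to 0.2075.

(-0.0015, 0.2075)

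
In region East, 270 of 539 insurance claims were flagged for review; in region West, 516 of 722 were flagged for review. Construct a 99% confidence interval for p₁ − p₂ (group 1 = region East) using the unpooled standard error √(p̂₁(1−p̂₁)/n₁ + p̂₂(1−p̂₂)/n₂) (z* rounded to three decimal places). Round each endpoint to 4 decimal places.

p̂₁ = 0.50093, p̂₂ = 0.71468, so the observed difference is -0.21375.
SE = √(0.000463820 + 0.000282426) = √0.000746246 = 0.027318.
z* = 2.576 at the 99% level. Margin of error = 0.07037.
Interval: -0.21375 ± 0.07037 → (-0.2841, -0.1434).

(-0.2841, -0.1434)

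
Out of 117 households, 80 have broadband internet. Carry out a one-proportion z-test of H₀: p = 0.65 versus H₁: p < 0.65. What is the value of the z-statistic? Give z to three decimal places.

z = 0.766

The sample proportion is 80/117 = 0.68376.
SE₀ = √(0.65·0.35/117) = 0.044096.
z = (p̂ − p₀)/SE = (0.68376 − 0.65)/0.044096 = 0.766.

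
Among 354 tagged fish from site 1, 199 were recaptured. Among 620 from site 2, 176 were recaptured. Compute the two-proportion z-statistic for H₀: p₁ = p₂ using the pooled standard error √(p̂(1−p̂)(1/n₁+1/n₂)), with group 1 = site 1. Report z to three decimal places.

z = 8.585

Sample proportions: p̂₁ = 199/354 = 0.56215 and p̂₂ = 176/620 = 0.28387.
Pooled p̂ = (199+176)/(354+620) = 375/974 = 0.38501.
Pooled SE = √[0.2367774·0.00443776] ≈ 0.032415.
z = (p̂₁ − p̂₂)/SE = (0.56215 − 0.28387)/0.032415 = 0.27828/0.032415 = 8.585.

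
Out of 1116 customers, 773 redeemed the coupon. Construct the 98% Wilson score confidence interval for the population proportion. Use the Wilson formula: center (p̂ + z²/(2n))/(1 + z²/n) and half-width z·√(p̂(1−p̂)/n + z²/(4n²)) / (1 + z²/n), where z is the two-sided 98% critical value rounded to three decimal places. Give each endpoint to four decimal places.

p̂ = 773/1116 = 0.69265; z = 2.326, so z² = 5.410276.
Denominator 1 + z²/n = 1 + 5.410276/1116 = 1.004848.
Adjusted center: (0.69265 + z²/(2n))/1.004848 = 0.69172.
Radicand: p̂(1−p̂)/n + z²/(4n²) = 0.000190757 + 0.000001086 = 0.000191843.
Half-width = 2.326·√0.000191843/1.004848 = 0.03206.
CI: 0.69172 ± 0.03206 = (0.6597, 0.7238).

(0.6597, 0.7238)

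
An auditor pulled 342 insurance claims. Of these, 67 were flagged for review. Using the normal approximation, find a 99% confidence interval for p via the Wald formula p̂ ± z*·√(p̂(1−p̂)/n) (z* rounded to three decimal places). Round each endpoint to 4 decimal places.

The sample proportion is 67/342 = 0.19591.
SE = √(p̂(1−p̂)/n) = √(0.157527/342) = 0.021462.
z* = 2.576 at the 99% level.
Margin of error: 2.576 × 0.021462 = 0.05529.
Interval: 0.19591 ± 0.05529 → (0.1406, 0.2512).

(0.1406, 0.2512)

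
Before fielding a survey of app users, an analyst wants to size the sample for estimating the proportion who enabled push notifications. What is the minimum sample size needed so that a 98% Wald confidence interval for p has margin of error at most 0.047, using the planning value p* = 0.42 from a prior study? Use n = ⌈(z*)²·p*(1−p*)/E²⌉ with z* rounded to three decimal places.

The 98% critical value is z* = 2.326.
p*(1−p*) = 0.42·0.58 = 0.2436.
Required n before rounding: 5.410276 × 0.2436 / 0.047² = 596.624.
⌈596.624⌉ = 597.

n = 597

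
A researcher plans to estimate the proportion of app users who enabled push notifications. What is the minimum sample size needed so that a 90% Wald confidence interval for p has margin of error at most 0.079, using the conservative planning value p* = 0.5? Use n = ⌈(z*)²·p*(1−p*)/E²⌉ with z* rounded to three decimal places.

n = 109

z* = 1.645 at the 90% level.
p*(1−p*) = 0.50·0.50 = 0.2500.
Required n before rounding: 2.706025 × 0.2500 / 0.079² = 108.397.
⌈108.397⌉ = 109.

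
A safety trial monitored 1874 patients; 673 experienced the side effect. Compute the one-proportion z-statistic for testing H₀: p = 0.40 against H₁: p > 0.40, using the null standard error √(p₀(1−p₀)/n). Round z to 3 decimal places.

z = -3.612

The sample proportion is 673/1874 = 0.35912.
Under H₀, SE = √(p₀(1−p₀)/n) = √(0.40·0.60/1874) = √0.000128068 = 0.011317.
z = (0.35912 − 0.40)/0.011317 = -0.04088/0.011317 = -3.612.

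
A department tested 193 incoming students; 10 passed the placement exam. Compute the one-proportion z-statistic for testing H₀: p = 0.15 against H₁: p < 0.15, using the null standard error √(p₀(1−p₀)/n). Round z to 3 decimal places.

z = -3.820

Sample proportion p̂ = 10/193 = 0.05181.
Under H₀, SE = √(p₀(1−p₀)/n) = √(0.15·0.85/193) = √0.000660622 = 0.025703.
z = (p̂ − p₀)/SE = (0.05181 − 0.15)/0.025703 = -3.820.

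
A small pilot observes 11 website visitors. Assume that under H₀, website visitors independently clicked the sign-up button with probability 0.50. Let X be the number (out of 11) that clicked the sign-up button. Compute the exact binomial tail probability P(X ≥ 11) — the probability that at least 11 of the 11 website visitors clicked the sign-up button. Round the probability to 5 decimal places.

X is binomial with n = 11 and p = 0.50.
P(X ≥ 11) = C(11,11)·0.50^11·0.50^0.
= 0.000488 = 0.00049.

P = 0.00049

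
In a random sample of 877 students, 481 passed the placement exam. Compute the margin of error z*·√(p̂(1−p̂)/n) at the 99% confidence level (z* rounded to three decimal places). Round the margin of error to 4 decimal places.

ME = 0.0433

Sample proportion p̂ = 481/877 = 0.54846.
Standard error of p̂: √(0.247652/877) = √0.000282385 = 0.016804.
The 99% critical value is z* = 2.576.
Margin of error = z*·SE = 2.576 × 0.016804 = 0.0433.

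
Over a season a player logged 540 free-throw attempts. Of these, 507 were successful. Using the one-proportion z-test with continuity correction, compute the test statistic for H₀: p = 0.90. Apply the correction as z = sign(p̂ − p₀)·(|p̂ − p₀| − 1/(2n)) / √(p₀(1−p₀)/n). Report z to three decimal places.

z = 2.941

With x = 507 successes in n = 540, p̂ = 0.93889. p̂ − p₀ = 0.038889.
Continuity correction 1/(2n) = 1/1080 = 0.000926.
Corrected numerator: |0.038889| − 0.000926 = 0.037963.
SE₀ = √(0.90·0.10/540) = 0.012910.
z = +0.037963/0.012910 = 2.941.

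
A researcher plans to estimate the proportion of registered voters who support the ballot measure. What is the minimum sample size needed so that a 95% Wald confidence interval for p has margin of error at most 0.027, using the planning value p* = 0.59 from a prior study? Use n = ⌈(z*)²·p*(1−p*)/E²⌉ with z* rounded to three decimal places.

n = 1275

The 95% critical value is z* = 1.960.
p*(1−p*) = 0.59·0.41 = 0.2419.
Required n before rounding: 3.841600 × 0.2419 / 0.027² = 1274.737.
⌈1274.737⌉ = 1275.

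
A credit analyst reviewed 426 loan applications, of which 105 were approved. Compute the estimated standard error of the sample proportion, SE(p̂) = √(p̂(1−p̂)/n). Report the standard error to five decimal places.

p̂ = 105/426 = 0.24648.
p̂(1−p̂) = 0.185728.
SE = √(0.185728/426) = √0.000435981 = 0.02088.

SE = 0.02088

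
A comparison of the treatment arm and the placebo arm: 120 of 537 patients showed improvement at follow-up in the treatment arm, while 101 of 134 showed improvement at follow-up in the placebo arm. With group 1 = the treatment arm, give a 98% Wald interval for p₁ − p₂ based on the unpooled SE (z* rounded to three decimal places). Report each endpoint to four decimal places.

p̂₁ = 120/537 = 0.22346, p̂₂ = 101/134 = 0.75373; p̂₁ − p̂₂ = -0.53027.
Unpooled SE = √(p̂₁(1−p̂₁)/n₁ + p̂₂(1−p̂₂)/n₂) = √(0.000323143 + 0.001385227) = 0.041332.
The 98% critical value is z* = 2.326. Margin = 2.326·0.041332 = 0.09614.
Interval: -0.53027 ± 0.09614 → (-0.6264, -0.4341).

(-0.6264, -0.4341)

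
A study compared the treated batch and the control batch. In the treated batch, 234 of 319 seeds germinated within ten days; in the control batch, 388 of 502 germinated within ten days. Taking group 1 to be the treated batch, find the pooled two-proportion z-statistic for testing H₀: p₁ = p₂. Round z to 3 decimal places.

z = -1.283

Sample proportions: p̂₁ = 234/319 = 0.73354 and p̂₂ = 388/502 = 0.77291.
Pooled p̂ = (234+388)/(319+502) = 622/821 = 0.75761.
SE = √[p̂(1−p̂)(1/n₁+1/n₂)] = √[0.75761·0.24239·(1/319+1/502)] ≈ 0.030683.
z = (p̂₁ − p̂₂)/SE = (0.73354 − 0.77291)/0.030683 = -0.03937/0.030683 = -1.283.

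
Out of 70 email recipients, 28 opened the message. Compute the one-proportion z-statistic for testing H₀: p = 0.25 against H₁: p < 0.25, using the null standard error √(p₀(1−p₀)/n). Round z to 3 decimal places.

Sample proportion p̂ = 28/70 = 0.40000.
Under H₀, SE = √(p₀(1−p₀)/n) = √(0.25·0.75/70) = √0.002678571 = 0.051755.
z = (p̂ − p₀)/SE = (0.40000 − 0.25)/0.051755 = 2.898.

z = 2.898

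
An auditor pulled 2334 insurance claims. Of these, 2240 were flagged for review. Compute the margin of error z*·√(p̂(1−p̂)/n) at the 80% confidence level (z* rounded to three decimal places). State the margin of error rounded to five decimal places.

The sample proportion is 2240/2334 = 0.95973.
Standard error of p̂: √(0.038652/2334) = √0.000016560 = 0.004069.
z* = 1.282 at the 80% level.
ME = 1.282·0.004069 = 0.00522.

ME = 0.00522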